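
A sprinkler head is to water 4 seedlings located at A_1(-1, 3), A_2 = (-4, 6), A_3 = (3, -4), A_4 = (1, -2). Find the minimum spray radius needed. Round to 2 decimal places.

The farthest pair is A_2–A_3 with squared distance 149. The circle on this segment as diameter has centre (-0.5, 1) and r² = 149/4 = 37.25.
Check A_1: distance² to centre = 4.25 ≤ 37.25, so it lies inside.
All remaining points lie in this disk, and no smaller disk contains both endpoints, so this is the minimum enclosing circle.
r = √(37.25) ≈ 6.10.

6.10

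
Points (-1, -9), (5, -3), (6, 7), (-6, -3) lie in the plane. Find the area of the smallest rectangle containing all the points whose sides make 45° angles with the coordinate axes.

In coordinates u = x + y, v = x − y the rectangle is axis-aligned; the map (x,y)→(u,v) scales areas by 2.
u-values: -10, 2, 13, -9; range = 13 − (-10) = 23.
v-values: 8, 8, -1, -3; range = 8 − (-3) = 11.
Area = (23 × 11) / 2 = 126.5.

126.5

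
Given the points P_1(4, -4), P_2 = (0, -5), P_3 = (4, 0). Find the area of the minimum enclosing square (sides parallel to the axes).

25

The bounding box has width 4 and height 5.
An axis-aligned square enclosing the set must have side ≥ max(width, height).
So the minimum side is max(4, 5) = 5.
Area = 5² = 25.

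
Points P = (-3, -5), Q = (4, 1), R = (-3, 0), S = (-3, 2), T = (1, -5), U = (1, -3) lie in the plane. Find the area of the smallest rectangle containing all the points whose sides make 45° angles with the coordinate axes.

In coordinates u = x + y, v = x − y the rectangle is axis-aligned; the map (x,y)→(u,v) scales areas by 2.
u-values: -8, 5, -3, -1, -4, -2; range = 5 − (-8) = 13.
v-values: 2, 3, -3, -5, 6, 4; range = 6 − (-5) = 11.
Area = (13 × 11) / 2 = 71.5.

71.5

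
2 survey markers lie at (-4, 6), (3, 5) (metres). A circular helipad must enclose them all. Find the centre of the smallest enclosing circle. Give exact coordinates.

The smallest circle enclosing two points has them as diameter endpoints.
Centre = midpoint = (-0.5, 5.5); r² = |(-4, 6)−(3, 5)|²/4 = 50/4 = 12.5.
Centre = (-0.5, 5.5).

(-0.5, 5.5)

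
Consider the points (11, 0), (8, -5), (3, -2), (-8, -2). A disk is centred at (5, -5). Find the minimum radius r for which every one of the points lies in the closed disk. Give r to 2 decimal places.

The required radius is the distance from (5, -5) to the farthest point.
Squared distances: 61, 9, 13, 178.
Maximum is 178, attained at (-8, -2).
r = √178 ≈ 13.34.

13.34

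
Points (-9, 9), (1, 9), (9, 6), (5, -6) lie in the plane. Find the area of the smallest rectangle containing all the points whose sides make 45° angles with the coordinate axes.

232

In coordinates u = x + y, v = x − y the rectangle is axis-aligned; the map (x,y)→(u,v) scales areas by 2.
u-values: 0, 10, 15, -1; range = 15 − (-1) = 16.
v-values: -18, -8, 3, 11; range = 11 − (-18) = 29.
Area = (16 × 29) / 2 = 232.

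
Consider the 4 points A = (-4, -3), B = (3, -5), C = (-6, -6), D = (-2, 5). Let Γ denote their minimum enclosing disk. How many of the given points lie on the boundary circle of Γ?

3

By Welzl's lemma the MEC is supported by two points (diametrically opposite) or three points (on a circumcircle).
The minimum enclosing circle is determined by three boundary points: B, C, D.
Their circumcentre is (-75/38, -47/38) with r² = 28085/722.
The farthest remaining point A is at distance² 5209/722 ≤ 28085/722.
The points at distance exactly r from the centre are B, C, D — 3 points.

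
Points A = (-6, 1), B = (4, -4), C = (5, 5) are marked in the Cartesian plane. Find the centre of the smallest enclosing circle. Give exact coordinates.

(9/38, 37/38)

Side lengths²: AB² = 125, AC² = 137, BC² = 82.
Since AC² = 137 < 125 + 82 = 207, the triangle is acute, so the smallest enclosing circle is the circumcircle.
Circumcentre = (9/38, 37/38), r² = 28085/722.
Centre = (9/38, 37/38).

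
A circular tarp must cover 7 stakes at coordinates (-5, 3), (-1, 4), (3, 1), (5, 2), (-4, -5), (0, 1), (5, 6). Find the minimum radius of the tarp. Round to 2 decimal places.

7.11

The minimum enclosing circle of a finite set is fixed by two of the points (as a diameter) or three (as a circumcircle).
The farthest pair is (-4, -5)–(5, 6) with squared distance 202. The circle on this segment as diameter has centre (0.5, 0.5) and r² = 202/4 = 50.5.
Check (-5, 3): distance² to centre = 36.5 ≤ 50.5, so it lies inside.
All remaining points lie in this disk, and no smaller disk contains both endpoints, so this is the minimum enclosing circle.
r = √(50.5) ≈ 7.11.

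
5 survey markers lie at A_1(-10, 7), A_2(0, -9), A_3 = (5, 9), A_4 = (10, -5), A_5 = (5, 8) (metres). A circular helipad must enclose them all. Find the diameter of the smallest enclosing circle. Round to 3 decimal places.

23.324

A smallest enclosing disk is always determined by at most three of the input points on its boundary.
The farthest pair is A_1–A_4 with squared distance 544. The circle on this segment as diameter has centre (0, 1) and r² = 544/4 = 136.
Check A_2: distance² to centre = 100 ≤ 136, so it lies inside.
All remaining points lie in this disk, and no smaller disk contains both endpoints, so this is the minimum enclosing circle.
Diameter = 2r = 2√136 ≈ 23.324.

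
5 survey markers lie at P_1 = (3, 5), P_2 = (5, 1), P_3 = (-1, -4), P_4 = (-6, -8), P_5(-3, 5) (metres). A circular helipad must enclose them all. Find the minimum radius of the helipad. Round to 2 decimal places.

The minimum enclosing circle of a finite set is fixed by two of the points (as a diameter) or three (as a circumcircle).
The farthest pair is P_1–P_4 with squared distance 250. The circle on this segment as diameter has centre (-1.5, -1.5) and r² = 250/4 = 62.5.
Check P_2: distance² to centre = 48.5 ≤ 62.5, so it lies inside.
All remaining points lie in this disk, and no smaller disk contains both endpoints, so this is the minimum enclosing circle.
r = √(62.5) ≈ 7.91.

7.91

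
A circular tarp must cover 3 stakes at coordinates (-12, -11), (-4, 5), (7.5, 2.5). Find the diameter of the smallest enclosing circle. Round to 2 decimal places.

Call the three points A, B, C in the order given.
Side lengths²: AB² = 320, AC² = 562.5, BC² = 138.5.
Since AC² = 562.5 ≥ 320 + 138.5 = 458.5, the angle opposite AC is not acute, so the smallest enclosing circle has AC as diameter.
Centre = midpoint of AC = (-2.25, -4.25), r² = 562.5/4 = 140.625.
Diameter = 2r = 2√(140.625) ≈ 23.72.

23.72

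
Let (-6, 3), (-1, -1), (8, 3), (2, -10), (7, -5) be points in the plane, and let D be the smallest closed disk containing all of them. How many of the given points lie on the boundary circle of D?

The minimum enclosing circle of a finite set is fixed by two of the points (as a diameter) or three (as a circumcircle).
The minimum enclosing circle is determined by three boundary points: (-6, 3), (8, 3), (2, -10).
Their circumcentre is (1, -43/26) with r² = 47765/676.
The farthest remaining point (7, -5) is at distance² 31905/676 ≤ 47765/676.
The points at distance exactly r from the centre are (-6, 3), (8, 3), (2, -10) — 3 points.

3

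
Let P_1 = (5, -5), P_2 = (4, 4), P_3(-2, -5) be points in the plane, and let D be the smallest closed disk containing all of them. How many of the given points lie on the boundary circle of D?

3

Side lengths²: P_1P_2² = 82, P_1P_3² = 49, P_2P_3² = 117.
Since P_2P_3² = 117 < 82 + 49 = 131, the triangle is acute, so the smallest enclosing circle is the circumcircle.
Circumcentre = (1.5, -5/6), r² = 533/18.
The points at distance exactly r from the centre are P_1, P_2, P_3 — 3 points.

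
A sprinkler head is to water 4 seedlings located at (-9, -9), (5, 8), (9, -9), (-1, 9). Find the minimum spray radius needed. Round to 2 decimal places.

11.31

A smallest enclosing disk is always determined by at most three of the input points on its boundary.
The minimum enclosing circle is determined by three boundary points: (-9, -9), (5, 8), (9, -9).
Their circumcentre is (0, -73/34) with r² = 147925/1156.
The farthest remaining point (-1, 9) is at distance² 144797/1156 ≤ 147925/1156.
r = √(147925/1156) ≈ 11.31.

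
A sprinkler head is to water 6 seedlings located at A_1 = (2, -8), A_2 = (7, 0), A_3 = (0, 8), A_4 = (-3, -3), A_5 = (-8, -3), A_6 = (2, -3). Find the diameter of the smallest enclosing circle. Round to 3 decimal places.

16.347

The minimum enclosing circle of a finite set is fixed by two of the points (as a diameter) or three (as a circumcircle).
The minimum enclosing circle is determined by three boundary points: A_1, A_3, A_5.
Their circumcentre is (-1/3, -1/6) with r² = 2405/36.
The farthest remaining point A_2 is at distance² 1937/36 ≤ 2405/36.
Diameter = 2r = 2√(2405/36) ≈ 16.347.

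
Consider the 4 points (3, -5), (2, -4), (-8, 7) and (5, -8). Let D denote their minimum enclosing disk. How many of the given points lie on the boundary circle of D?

A smallest enclosing disk is always determined by at most three of the input points on its boundary.
The farthest pair is (-8, 7)–(5, -8) with squared distance 394. The circle on this segment as diameter has centre (-1.5, -0.5) and r² = 394/4 = 98.5.
Check (3, -5): distance² to centre = 40.5 ≤ 98.5, so it lies inside.
All remaining points lie in this disk, and no smaller disk contains both endpoints, so this is the minimum enclosing circle.
The points at distance exactly r from the centre are (-8, 7), (5, -8) — 2 points.

2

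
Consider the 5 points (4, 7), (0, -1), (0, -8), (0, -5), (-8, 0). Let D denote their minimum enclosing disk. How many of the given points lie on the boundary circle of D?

By Welzl's lemma the MEC is supported by two points (diametrically opposite) or three points (on a circumcircle).
The minimum enclosing circle is determined by three boundary points: (4, 7), (0, -8), (-8, 0).
Their circumcentre is (1/38, 1/38) with r² = 46513/722.
The farthest remaining point (0, -5) is at distance² 18241/722 ≤ 46513/722.
The points at distance exactly r from the centre are (4, 7), (0, -8), (-8, 0) — 3 points.

3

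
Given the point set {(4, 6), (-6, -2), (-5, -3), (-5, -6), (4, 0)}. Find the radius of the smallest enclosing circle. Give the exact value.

By Welzl's lemma the MEC is supported by two points (diametrically opposite) or three points (on a circumcircle).
The farthest pair is (4, 6)–(-5, -6) with squared distance 225. The circle on this segment as diameter has centre (-0.5, 0) and r² = 225/4 = 56.25.
Check (-6, -2): distance² to centre = 34.25 ≤ 56.25, so it lies inside.
All remaining points lie in this disk, and no smaller disk contains both endpoints, so this is the minimum enclosing circle.
r = √(56.25) = 7.5.

7.5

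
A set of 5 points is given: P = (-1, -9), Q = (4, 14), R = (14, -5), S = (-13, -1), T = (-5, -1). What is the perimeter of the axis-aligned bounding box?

Width = max x − min x = 14 − (-13) = 27.
Height = max y − min y = 14 − (-9) = 23.
Perimeter = 2(27 + 23) = 100.

100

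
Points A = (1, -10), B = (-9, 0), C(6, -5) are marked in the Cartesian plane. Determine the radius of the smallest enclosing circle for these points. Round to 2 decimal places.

7.91

Side lengths²: AB² = 200, AC² = 50, BC² = 250.
Since BC² = 250 ≥ 200 + 50 = 250, the angle opposite BC is not acute, so the smallest enclosing circle has BC as diameter.
Centre = midpoint of BC = (-1.5, -2.5), r² = 250/4 = 62.5.
r = √(62.5) ≈ 7.91.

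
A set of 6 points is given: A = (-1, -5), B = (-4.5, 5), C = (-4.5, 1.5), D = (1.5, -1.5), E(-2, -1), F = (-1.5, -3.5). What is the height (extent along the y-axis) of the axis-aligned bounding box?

max y = 5, min y = -5, so height = 10.

10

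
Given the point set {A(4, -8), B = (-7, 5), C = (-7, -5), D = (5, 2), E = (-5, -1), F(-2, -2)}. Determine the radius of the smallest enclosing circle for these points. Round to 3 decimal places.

8.515

A smallest enclosing disk is always determined by at most three of the input points on its boundary.
The farthest pair is A–B with squared distance 290. The circle on this segment as diameter has centre (-1.5, -1.5) and r² = 290/4 = 72.5.
Check C: distance² to centre = 42.5 ≤ 72.5, so it lies inside.
All remaining points lie in this disk, and no smaller disk contains both endpoints, so this is the minimum enclosing circle.
r = √(72.5) ≈ 8.515.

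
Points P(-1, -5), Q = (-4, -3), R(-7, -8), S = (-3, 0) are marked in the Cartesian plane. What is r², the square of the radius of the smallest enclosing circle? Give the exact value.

The farthest pair is R–S with squared distance 80. The circle on this segment as diameter has centre (-5, -4) and r² = 80/4 = 20.
Check P: distance² to centre = 17 ≤ 20, so it lies inside.
All remaining points lie in this disk, and no smaller disk contains both endpoints, so this is the minimum enclosing circle.

20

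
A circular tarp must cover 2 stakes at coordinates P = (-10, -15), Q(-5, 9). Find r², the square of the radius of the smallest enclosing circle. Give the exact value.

The smallest circle enclosing two points has them as diameter endpoints.
Centre = midpoint = (-7.5, -3); r² = |PQ|²/4 = 601/4 = 150.25.

150.25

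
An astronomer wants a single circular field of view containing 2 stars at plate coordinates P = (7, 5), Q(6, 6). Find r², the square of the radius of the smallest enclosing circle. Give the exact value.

0.5

The smallest circle enclosing two points has them as diameter endpoints.
Centre = midpoint = (6.5, 5.5); r² = |PQ|²/4 = 2/4 = 0.5.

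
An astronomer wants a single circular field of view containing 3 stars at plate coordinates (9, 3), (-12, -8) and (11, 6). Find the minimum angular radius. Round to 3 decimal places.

13.463

Call the three points A, B, C in the order given.
Side lengths²: AB² = 562, AC² = 13, BC² = 725.
Since BC² = 725 ≥ 562 + 13 = 575, the angle opposite BC is not acute, so the smallest enclosing circle has BC as diameter.
Centre = midpoint of BC = (-0.5, -1), r² = 725/4 = 181.25.
r = √(181.25) ≈ 13.463.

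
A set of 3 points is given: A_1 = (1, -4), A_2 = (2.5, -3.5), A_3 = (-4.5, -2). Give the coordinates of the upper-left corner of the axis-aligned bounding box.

x-range [-4.5, 2.5], y-range [-4, -2].
The upper-left corner is (-4.5, -2).

(-4.5, -2)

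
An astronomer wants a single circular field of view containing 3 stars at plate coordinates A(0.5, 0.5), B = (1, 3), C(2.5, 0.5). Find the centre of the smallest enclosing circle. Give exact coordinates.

(1.5, 1.6)

Side lengths²: AB² = 6.5, AC² = 4, BC² = 8.5.
Since BC² = 8.5 < 6.5 + 4 = 10.5, the triangle is acute, so the smallest enclosing circle is the circumcircle.
Circumcentre = (1.5, 1.6), r² = 2.21.
Centre = (1.5, 1.6).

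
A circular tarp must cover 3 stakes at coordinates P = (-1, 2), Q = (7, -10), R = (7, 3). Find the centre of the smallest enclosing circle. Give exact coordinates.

(3.75, -3.5)

Side lengths²: PQ² = 208, PR² = 65, QR² = 169.
Since PQ² = 208 < 169 + 65 = 234, the triangle is acute, so the smallest enclosing circle is the circumcircle.
Circumcentre = (3.75, -3.5), r² = 52.8125.
Centre = (3.75, -3.5).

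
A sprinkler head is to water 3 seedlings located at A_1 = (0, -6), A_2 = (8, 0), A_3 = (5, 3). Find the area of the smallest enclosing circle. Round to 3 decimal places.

84.951

Side lengths²: A_1A_2² = 100, A_1A_3² = 106, A_2A_3² = 18.
Since A_1A_3² = 106 < 100 + 18 = 118, the triangle is acute, so the smallest enclosing circle is the circumcircle.
Circumcentre = (22/7, -13/7), r² = 1325/49.
Area = π·r² = π·1325/49 ≈ 84.951.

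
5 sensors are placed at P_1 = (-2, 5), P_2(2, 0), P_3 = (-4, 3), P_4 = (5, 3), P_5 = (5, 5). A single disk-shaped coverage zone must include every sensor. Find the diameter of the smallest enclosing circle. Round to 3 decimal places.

A smallest enclosing disk is always determined by at most three of the input points on its boundary.
The farthest pair is P_3–P_5 with squared distance 85. The circle on this segment as diameter has centre (0.5, 4) and r² = 85/4 = 21.25.
Check P_1: distance² to centre = 7.25 ≤ 21.25, so it lies inside.
All remaining points lie in this disk, and no smaller disk contains both endpoints, so this is the minimum enclosing circle.
Diameter = 2r = 2√(21.25) ≈ 9.220.

9.220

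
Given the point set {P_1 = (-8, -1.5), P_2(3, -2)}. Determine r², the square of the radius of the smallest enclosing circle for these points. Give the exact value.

30.3125

The smallest circle enclosing two points has them as diameter endpoints.
Centre = midpoint = (-2.5, -1.75); r² = |P_1P_2|²/4 = 121.25/4 = 30.3125.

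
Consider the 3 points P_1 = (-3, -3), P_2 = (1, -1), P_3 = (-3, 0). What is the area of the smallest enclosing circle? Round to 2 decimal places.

Side lengths²: P_1P_2² = 20, P_1P_3² = 9, P_2P_3² = 17.
Since P_1P_2² = 20 < 17 + 9 = 26, the triangle is acute, so the smallest enclosing circle is the circumcircle.
Circumcentre = (-1.25, -1.5), r² = 5.3125.
Area = π·r² = π·5.3125 ≈ 16.69.

16.69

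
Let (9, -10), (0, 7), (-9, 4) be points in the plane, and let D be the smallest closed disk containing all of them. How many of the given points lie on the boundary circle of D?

2

Call the three points A, B, C in the order given.
Side lengths²: AB² = 370, AC² = 520, BC² = 90.
Since AC² = 520 ≥ 370 + 90 = 460, the angle opposite AC is not acute, so the smallest enclosing circle has AC as diameter.
Centre = midpoint of AC = (0, -3), r² = 520/4 = 130.
The points at distance exactly r from the centre are (9, -10), (-9, 4) — 2 points.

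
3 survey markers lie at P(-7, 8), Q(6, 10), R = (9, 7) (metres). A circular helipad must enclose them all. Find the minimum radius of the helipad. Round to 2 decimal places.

Side lengths²: PQ² = 173, PR² = 257, QR² = 18.
Since PR² = 257 ≥ 173 + 18 = 191, the angle opposite PR is not acute, so the smallest enclosing circle has PR as diameter.
Centre = midpoint of PR = (1, 7.5), r² = 257/4 = 64.25.
r = √(64.25) ≈ 8.02.

8.02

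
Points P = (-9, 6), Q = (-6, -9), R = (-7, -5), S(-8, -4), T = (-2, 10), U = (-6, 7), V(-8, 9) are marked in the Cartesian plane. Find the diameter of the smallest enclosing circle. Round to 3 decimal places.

The minimum enclosing circle of a finite set is fixed by two of the points (as a diameter) or three (as a circumcircle).
The farthest pair is Q–T with squared distance 377. The circle on this segment as diameter has centre (-4, 0.5) and r² = 377/4 = 94.25.
Check P: distance² to centre = 55.25 ≤ 94.25, so it lies inside.
All remaining points lie in this disk, and no smaller disk contains both endpoints, so this is the minimum enclosing circle.
Diameter = 2r = 2√(94.25) ≈ 19.416.

19.416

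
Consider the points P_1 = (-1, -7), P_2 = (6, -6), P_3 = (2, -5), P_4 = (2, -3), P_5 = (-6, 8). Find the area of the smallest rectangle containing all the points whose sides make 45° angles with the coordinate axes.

In coordinates u = x + y, v = x − y the rectangle is axis-aligned; the map (x,y)→(u,v) scales areas by 2.
u-values: -8, 0, -3, -1, 2; range = 2 − (-8) = 10.
v-values: 6, 12, 7, 5, -14; range = 12 − (-14) = 26.
Area = (10 × 26) / 2 = 130.

130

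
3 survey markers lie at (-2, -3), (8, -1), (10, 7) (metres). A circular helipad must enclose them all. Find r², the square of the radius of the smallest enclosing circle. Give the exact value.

Call the three points A, B, C in the order given.
Side lengths²: AB² = 104, AC² = 244, BC² = 68.
Since AC² = 244 ≥ 104 + 68 = 172, the angle opposite AC is not acute, so the smallest enclosing circle has AC as diameter.
Centre = midpoint of AC = (4, 2), r² = 244/4 = 61.

61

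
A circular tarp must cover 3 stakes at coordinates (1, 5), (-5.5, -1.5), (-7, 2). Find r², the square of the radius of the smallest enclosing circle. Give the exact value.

21.17

Call the three points A, B, C in the order given.
Side lengths²: AB² = 84.5, AC² = 73, BC² = 14.5.
Since AB² = 84.5 < 73 + 14.5 = 87.5, the triangle is acute, so the smallest enclosing circle is the circumcircle.
Circumcentre = (-2.4, 1.9), r² = 21.17.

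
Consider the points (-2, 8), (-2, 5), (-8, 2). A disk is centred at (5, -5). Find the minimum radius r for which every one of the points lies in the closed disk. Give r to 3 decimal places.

The required radius is the distance from (5, -5) to the farthest point.
Squared distances: 218, 149, 218.
Maximum is 218, attained at (-2, 8).
r = √218 ≈ 14.765.

14.765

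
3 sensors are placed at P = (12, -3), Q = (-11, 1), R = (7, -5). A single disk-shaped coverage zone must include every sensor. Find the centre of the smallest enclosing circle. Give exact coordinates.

(0.5, -1)

Side lengths²: PQ² = 545, PR² = 29, QR² = 360.
Since PQ² = 545 ≥ 360 + 29 = 389, the angle opposite PQ is not acute, so the smallest enclosing circle has PQ as diameter.
Centre = midpoint of PQ = (0.5, -1), r² = 545/4 = 136.25.
Centre = (0.5, -1).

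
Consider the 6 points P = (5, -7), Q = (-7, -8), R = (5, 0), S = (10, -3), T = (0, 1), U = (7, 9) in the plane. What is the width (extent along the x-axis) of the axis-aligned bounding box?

17

max x = 10, min x = -7, so width = 17.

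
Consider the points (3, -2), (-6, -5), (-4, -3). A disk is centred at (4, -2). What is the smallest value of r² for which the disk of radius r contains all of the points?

The required radius is the distance from (4, -2) to the farthest point.
Squared distances: 1, 109, 65.
Maximum is 109, attained at (-6, -5).

109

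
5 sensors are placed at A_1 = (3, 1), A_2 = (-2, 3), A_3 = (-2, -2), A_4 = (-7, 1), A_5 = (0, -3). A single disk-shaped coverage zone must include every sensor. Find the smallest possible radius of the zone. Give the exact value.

The minimum enclosing circle of a finite set is fixed by two of the points (as a diameter) or three (as a circumcircle).
The farthest pair is A_1–A_4 with squared distance 100. The circle on this segment as diameter has centre (-2, 1) and r² = 100/4 = 25.
Check A_2: distance² to centre = 4 ≤ 25, so it lies inside.
All remaining points lie in this disk, and no smaller disk contains both endpoints, so this is the minimum enclosing circle.
r = √25 = 5.

5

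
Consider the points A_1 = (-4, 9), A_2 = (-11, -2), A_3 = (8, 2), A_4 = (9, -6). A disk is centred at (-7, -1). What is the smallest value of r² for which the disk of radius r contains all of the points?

The required radius is the distance from (-7, -1) to the farthest point.
Squared distances: 109, 17, 234, 281.
Maximum is 281, attained at A_4.

281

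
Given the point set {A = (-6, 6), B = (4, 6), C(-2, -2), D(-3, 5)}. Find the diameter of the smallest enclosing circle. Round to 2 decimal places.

By Welzl's lemma the MEC is supported by two points (diametrically opposite) or three points (on a circumcircle).
The minimum enclosing circle is determined by three boundary points: A, B, C.
Their circumcentre is (-1, 3.5) with r² = 31.25.
The farthest remaining point D is at distance² 6.25 ≤ 31.25.
Diameter = 2r = 2√(31.25) ≈ 11.18.

11.18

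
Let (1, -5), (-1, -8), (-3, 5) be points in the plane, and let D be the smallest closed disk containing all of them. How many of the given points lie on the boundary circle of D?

2

Call the three points A, B, C in the order given.
Side lengths²: AB² = 13, AC² = 116, BC² = 173.
Since BC² = 173 ≥ 116 + 13 = 129, the angle opposite BC is not acute, so the smallest enclosing circle has BC as diameter.
Centre = midpoint of BC = (-2, -1.5), r² = 173/4 = 43.25.
The points at distance exactly r from the centre are (-1, -8), (-3, 5) — 2 points.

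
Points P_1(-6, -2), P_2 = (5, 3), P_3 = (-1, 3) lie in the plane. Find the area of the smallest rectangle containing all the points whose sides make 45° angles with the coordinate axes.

48

In coordinates u = x + y, v = x − y the rectangle is axis-aligned; the map (x,y)→(u,v) scales areas by 2.
u-values: -8, 8, 2; range = 8 − (-8) = 16.
v-values: -4, 2, -4; range = 2 − (-4) = 6.
Area = (16 × 6) / 2 = 48.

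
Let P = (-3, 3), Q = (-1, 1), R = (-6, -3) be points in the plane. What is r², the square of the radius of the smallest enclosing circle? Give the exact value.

205/18

Side lengths²: PQ² = 8, PR² = 45, QR² = 41.
Since PR² = 45 < 41 + 8 = 49, the triangle is acute, so the smallest enclosing circle is the circumcircle.
Circumcentre = (-25/6, -1/6), r² = 205/18.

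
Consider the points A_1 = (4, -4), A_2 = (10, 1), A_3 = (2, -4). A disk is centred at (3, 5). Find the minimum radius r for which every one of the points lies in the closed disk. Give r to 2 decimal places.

The required radius is the distance from (3, 5) to the farthest point.
Squared distances: 82, 65, 82.
Maximum is 82, attained at A_1.
r = √82 ≈ 9.06.

9.06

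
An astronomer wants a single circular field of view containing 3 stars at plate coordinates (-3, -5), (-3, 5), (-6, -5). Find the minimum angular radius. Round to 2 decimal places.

5.22

Call the three points A, B, C in the order given.
Side lengths²: AB² = 100, AC² = 9, BC² = 109.
Since BC² = 109 ≥ 100 + 9 = 109, the angle opposite BC is not acute, so the smallest enclosing circle has BC as diameter.
Centre = midpoint of BC = (-4.5, 0), r² = 109/4 = 27.25.
r = √(27.25) ≈ 5.22.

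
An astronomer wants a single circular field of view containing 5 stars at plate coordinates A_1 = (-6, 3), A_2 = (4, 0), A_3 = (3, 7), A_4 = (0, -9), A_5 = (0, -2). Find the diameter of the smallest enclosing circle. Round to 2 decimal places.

16.30

The minimum enclosing circle is determined by three boundary points: A_1, A_3, A_4.
Their circumcentre is (25/22, -41/44) with r² = 128525/1936.
The farthest remaining point A_2 is at distance² 17557/1936 ≤ 128525/1936.
Diameter = 2r = 2√(128525/1936) ≈ 16.30.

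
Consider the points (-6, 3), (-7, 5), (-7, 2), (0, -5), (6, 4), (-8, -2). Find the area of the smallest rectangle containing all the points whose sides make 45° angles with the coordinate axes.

In coordinates u = x + y, v = x − y the rectangle is axis-aligned; the map (x,y)→(u,v) scales areas by 2.
u-values: -3, -2, -5, -5, 10, -10; range = 10 − (-10) = 20.
v-values: -9, -12, -9, 5, 2, -6; range = 5 − (-12) = 17.
Area = (20 × 17) / 2 = 170.

170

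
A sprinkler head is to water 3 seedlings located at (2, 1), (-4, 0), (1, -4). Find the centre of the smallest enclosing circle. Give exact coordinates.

(-43/58, -61/58)

Call the three points A, B, C in the order given.
Side lengths²: AB² = 37, AC² = 26, BC² = 41.
Since BC² = 41 < 37 + 26 = 63, the triangle is acute, so the smallest enclosing circle is the circumcircle.
Circumcentre = (-43/58, -61/58), r² = 19721/1682.
Centre = (-43/58, -61/58).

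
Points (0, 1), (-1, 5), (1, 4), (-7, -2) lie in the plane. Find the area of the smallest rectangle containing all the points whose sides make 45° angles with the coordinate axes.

35

In coordinates u = x + y, v = x − y the rectangle is axis-aligned; the map (x,y)→(u,v) scales areas by 2.
u-values: 1, 4, 5, -9; range = 5 − (-9) = 14.
v-values: -1, -6, -3, -5; range = -1 − (-6) = 5.
Area = (14 × 5) / 2 = 35.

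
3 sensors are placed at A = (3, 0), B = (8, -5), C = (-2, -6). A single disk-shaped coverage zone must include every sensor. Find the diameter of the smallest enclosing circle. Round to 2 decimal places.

Side lengths²: AB² = 50, AC² = 61, BC² = 101.
Since BC² = 101 < 61 + 50 = 111, the triangle is acute, so the smallest enclosing circle is the circumcircle.
Circumcentre = (65/22, -111/22), r² = 6161/242.
Diameter = 2r = 2√(6161/242) ≈ 10.09.

10.09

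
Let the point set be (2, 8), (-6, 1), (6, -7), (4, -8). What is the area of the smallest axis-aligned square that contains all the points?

The bounding box has width 12 and height 16.
An axis-aligned square enclosing the set must have side ≥ max(width, height).
So the minimum side is max(12, 16) = 16.
Area = 16² = 256.

256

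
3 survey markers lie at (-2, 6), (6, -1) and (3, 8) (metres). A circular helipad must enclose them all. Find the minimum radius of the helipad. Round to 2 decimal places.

5.32

Call the three points A, B, C in the order given.
Side lengths²: AB² = 113, AC² = 29, BC² = 90.
Since AB² = 113 < 90 + 29 = 119, the triangle is acute, so the smallest enclosing circle is the circumcircle.
Circumcentre = (75/34, 93/34), r² = 16385/578.
r = √(16385/578) ≈ 5.32.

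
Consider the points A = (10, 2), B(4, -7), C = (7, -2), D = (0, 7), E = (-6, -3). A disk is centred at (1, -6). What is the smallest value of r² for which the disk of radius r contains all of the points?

170

The required radius is the distance from (1, -6) to the farthest point.
Squared distances: 145, 10, 52, 170, 58.
Maximum is 170, attained at D.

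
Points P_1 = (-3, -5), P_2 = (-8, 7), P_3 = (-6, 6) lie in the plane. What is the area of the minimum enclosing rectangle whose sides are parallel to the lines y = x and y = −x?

68

In coordinates u = x + y, v = x − y the rectangle is axis-aligned; the map (x,y)→(u,v) scales areas by 2.
u-values: -8, -1, 0; range = 0 − (-8) = 8.
v-values: 2, -15, -12; range = 2 − (-15) = 17.
Area = (8 × 17) / 2 = 68.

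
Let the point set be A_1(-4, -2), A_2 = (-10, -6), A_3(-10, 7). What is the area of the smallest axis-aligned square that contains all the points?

169

The bounding box has width 6 and height 13.
An axis-aligned square enclosing the set must have side ≥ max(width, height).
So the minimum side is max(6, 13) = 13.
Area = 13² = 169.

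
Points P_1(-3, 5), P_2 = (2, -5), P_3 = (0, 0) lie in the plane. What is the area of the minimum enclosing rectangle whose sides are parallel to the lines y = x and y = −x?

37.5

In coordinates u = x + y, v = x − y the rectangle is axis-aligned; the map (x,y)→(u,v) scales areas by 2.
u-values: 2, -3, 0; range = 2 − (-3) = 5.
v-values: -8, 7, 0; range = 7 − (-8) = 15.
Area = (5 × 15) / 2 = 37.5.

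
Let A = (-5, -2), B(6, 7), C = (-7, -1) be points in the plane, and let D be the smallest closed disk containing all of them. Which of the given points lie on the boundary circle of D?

B, C

Side lengths²: AB² = 202, AC² = 5, BC² = 233.
Since BC² = 233 ≥ 202 + 5 = 207, the angle opposite BC is not acute, so the smallest enclosing circle has BC as diameter.
Centre = midpoint of BC = (-0.5, 3), r² = 233/4 = 58.25.
The points at distance exactly r from the centre are B, C — 2 points.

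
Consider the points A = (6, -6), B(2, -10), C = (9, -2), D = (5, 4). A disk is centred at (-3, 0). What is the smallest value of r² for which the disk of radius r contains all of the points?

148

The required radius is the distance from (-3, 0) to the farthest point.
Squared distances: 117, 125, 148, 80.
Maximum is 148, attained at C.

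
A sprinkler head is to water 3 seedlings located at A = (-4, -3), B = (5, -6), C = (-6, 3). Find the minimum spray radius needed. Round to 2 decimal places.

Side lengths²: AB² = 90, AC² = 40, BC² = 202.
Since BC² = 202 ≥ 90 + 40 = 130, the angle opposite BC is not acute, so the smallest enclosing circle has BC as diameter.
Centre = midpoint of BC = (-0.5, -1.5), r² = 202/4 = 50.5.
r = √(50.5) ≈ 7.11.

7.11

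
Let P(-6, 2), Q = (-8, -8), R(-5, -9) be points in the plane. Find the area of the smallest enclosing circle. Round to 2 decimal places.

95.82

Side lengths²: PQ² = 104, PR² = 122, QR² = 10.
Since PR² = 122 ≥ 104 + 10 = 114, the angle opposite PR is not acute, so the smallest enclosing circle has PR as diameter.
Centre = midpoint of PR = (-5.5, -3.5), r² = 122/4 = 30.5.
Area = π·r² = π·30.5 ≈ 95.82.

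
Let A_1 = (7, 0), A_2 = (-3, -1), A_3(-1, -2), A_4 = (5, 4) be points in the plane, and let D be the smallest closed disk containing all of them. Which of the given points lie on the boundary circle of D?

A_1, A_2, A_4

The minimum enclosing circle of a finite set is fixed by two of the points (as a diameter) or three (as a circumcircle).
The minimum enclosing circle is determined by three boundary points: A_1, A_2, A_4.
Their circumcentre is (41/21, -1/42) with r² = 44945/1764.
The farthest remaining point A_3 is at distance² 22265/1764 ≤ 44945/1764.
The points at distance exactly r from the centre are A_1, A_2, A_4 — 3 points.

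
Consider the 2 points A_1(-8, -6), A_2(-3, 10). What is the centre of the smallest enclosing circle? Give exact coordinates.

(-5.5, 2)

The smallest circle enclosing two points has them as diameter endpoints.
Centre = midpoint = (-5.5, 2); r² = |A_1A_2|²/4 = 281/4 = 70.25.
Centre = (-5.5, 2).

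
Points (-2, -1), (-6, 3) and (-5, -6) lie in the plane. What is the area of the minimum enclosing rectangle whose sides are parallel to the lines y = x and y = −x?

In coordinates u = x + y, v = x − y the rectangle is axis-aligned; the map (x,y)→(u,v) scales areas by 2.
u-values: -3, -3, -11; range = -3 − (-11) = 8.
v-values: -1, -9, 1; range = 1 − (-9) = 10.
Area = (8 × 10) / 2 = 40.

40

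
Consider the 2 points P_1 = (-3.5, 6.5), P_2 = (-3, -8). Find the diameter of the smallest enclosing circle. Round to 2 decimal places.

14.51

The smallest circle enclosing two points has them as diameter endpoints.
Centre = midpoint = (-3.25, -0.75); r² = |P_1P_2|²/4 = 210.5/4 = 52.625.
Diameter = 2r = 2√(52.625) ≈ 14.51.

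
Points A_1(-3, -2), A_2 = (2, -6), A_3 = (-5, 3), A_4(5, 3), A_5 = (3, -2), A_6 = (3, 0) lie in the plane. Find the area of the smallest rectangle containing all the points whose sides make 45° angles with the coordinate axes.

In coordinates u = x + y, v = x − y the rectangle is axis-aligned; the map (x,y)→(u,v) scales areas by 2.
u-values: -5, -4, -2, 8, 1, 3; range = 8 − (-5) = 13.
v-values: -1, 8, -8, 2, 5, 3; range = 8 − (-8) = 16.
Area = (13 × 16) / 2 = 104.

104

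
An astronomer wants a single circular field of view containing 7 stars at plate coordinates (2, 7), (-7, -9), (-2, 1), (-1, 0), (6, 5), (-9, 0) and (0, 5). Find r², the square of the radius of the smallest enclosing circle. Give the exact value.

91.25

A smallest enclosing disk is always determined by at most three of the input points on its boundary.
The farthest pair is (-7, -9)–(6, 5) with squared distance 365. The circle on this segment as diameter has centre (-0.5, -2) and r² = 365/4 = 91.25.
Check (2, 7): distance² to centre = 87.25 ≤ 91.25, so it lies inside.
All remaining points lie in this disk, and no smaller disk contains both endpoints, so this is the minimum enclosing circle.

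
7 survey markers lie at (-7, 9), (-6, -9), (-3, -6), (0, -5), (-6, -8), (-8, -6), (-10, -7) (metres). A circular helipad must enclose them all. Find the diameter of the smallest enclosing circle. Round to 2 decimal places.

18.03

The farthest pair is (-7, 9)–(-6, -9) with squared distance 325. The circle on this segment as diameter has centre (-6.5, 0) and r² = 325/4 = 81.25.
Check (-3, -6): distance² to centre = 48.25 ≤ 81.25, so it lies inside.
All remaining points lie in this disk, and no smaller disk contains both endpoints, so this is the minimum enclosing circle.
Diameter = 2r = 2√(81.25) ≈ 18.03.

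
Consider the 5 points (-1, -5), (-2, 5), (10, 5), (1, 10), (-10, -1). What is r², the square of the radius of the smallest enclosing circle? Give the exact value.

The farthest pair is (10, 5)–(-10, -1) with squared distance 436. The circle on this segment as diameter has centre (0, 2) and r² = 436/4 = 109.
Check (-1, -5): distance² to centre = 50 ≤ 109, so it lies inside.
All remaining points lie in this disk, and no smaller disk contains both endpoints, so this is the minimum enclosing circle.

109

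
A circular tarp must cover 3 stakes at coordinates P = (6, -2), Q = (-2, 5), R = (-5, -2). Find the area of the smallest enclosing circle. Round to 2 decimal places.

Side lengths²: PQ² = 113, PR² = 121, QR² = 58.
Since PR² = 121 < 113 + 58 = 171, the triangle is acute, so the smallest enclosing circle is the circumcircle.
Circumcentre = (0.5, -3/14), r² = 3277/98.
Area = π·r² = π·3277/98 ≈ 105.05.

105.05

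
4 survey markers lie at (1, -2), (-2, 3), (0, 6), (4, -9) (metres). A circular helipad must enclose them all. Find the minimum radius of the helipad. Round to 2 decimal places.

A smallest enclosing disk is always determined by at most three of the input points on its boundary.
The farthest pair is (0, 6)–(4, -9) with squared distance 241. The circle on this segment as diameter has centre (2, -1.5) and r² = 241/4 = 60.25.
Check (1, -2): distance² to centre = 1.25 ≤ 60.25, so it lies inside.
All remaining points lie in this disk, and no smaller disk contains both endpoints, so this is the minimum enclosing circle.
r = √(60.25) ≈ 7.76.

7.76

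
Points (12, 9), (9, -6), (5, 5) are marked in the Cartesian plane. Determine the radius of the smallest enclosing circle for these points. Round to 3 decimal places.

7.649

Call the three points A, B, C in the order given.
Side lengths²: AB² = 234, AC² = 65, BC² = 137.
Since AB² = 234 ≥ 137 + 65 = 202, the angle opposite AB is not acute, so the smallest enclosing circle has AB as diameter.
Centre = midpoint of AB = (10.5, 1.5), r² = 234/4 = 58.5.
r = √(58.5) ≈ 7.649.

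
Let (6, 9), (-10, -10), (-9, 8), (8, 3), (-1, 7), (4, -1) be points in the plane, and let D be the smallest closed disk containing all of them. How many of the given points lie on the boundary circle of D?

2

The farthest pair is (6, 9)–(-10, -10) with squared distance 617. The circle on this segment as diameter has centre (-2, -0.5) and r² = 617/4 = 154.25.
Check (-9, 8): distance² to centre = 121.25 ≤ 154.25, so it lies inside.
All remaining points lie in this disk, and no smaller disk contains both endpoints, so this is the minimum enclosing circle.
The points at distance exactly r from the centre are (6, 9), (-10, -10) — 2 points.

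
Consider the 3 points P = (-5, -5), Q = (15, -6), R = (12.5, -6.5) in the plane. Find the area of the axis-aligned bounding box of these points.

x ranges over [-5, 15], width 20.
y ranges over [-6.5, -5], height 1.5.
Area = 20 × 1.5 = 30.

30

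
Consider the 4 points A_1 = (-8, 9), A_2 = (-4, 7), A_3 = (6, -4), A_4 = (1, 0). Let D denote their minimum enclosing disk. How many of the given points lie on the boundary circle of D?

The minimum enclosing circle of a finite set is fixed by two of the points (as a diameter) or three (as a circumcircle).
The farthest pair is A_1–A_3 with squared distance 365. The circle on this segment as diameter has centre (-1, 2.5) and r² = 365/4 = 91.25.
Check A_2: distance² to centre = 29.25 ≤ 91.25, so it lies inside.
All remaining points lie in this disk, and no smaller disk contains both endpoints, so this is the minimum enclosing circle.
The points at distance exactly r from the centre are A_1, A_3 — 2 points.

2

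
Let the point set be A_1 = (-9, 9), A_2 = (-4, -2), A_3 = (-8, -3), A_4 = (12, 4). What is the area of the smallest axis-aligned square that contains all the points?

441

The bounding box has width 21 and height 12.
An axis-aligned square enclosing the set must have side ≥ max(width, height).
So the minimum side is max(21, 12) = 21.
Area = 21² = 441.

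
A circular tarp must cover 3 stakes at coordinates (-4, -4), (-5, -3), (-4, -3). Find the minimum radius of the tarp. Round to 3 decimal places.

0.707

Call the three points A, B, C in the order given.
Side lengths²: AB² = 2, AC² = 1, BC² = 1.
Since AB² = 2 ≥ 1 + 1 = 2, the angle opposite AB is not acute, so the smallest enclosing circle has AB as diameter.
Centre = midpoint of AB = (-4.5, -3.5), r² = 2/4 = 0.5.
r = √(0.5) ≈ 0.707.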